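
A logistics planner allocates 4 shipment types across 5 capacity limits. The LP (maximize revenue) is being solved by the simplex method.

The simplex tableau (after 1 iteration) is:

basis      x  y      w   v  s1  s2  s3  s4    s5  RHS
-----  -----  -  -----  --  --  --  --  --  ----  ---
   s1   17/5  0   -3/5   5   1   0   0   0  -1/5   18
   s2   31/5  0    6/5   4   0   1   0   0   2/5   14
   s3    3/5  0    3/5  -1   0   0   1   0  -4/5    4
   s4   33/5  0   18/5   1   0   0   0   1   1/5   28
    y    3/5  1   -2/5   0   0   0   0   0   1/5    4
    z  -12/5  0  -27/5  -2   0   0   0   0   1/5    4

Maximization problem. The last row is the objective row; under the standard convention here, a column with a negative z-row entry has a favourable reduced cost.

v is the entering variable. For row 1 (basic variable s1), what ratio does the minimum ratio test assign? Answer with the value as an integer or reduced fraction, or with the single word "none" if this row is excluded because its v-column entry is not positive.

Ratio = RHS / (v entry) = 18 / 5 = 18/5.

18/5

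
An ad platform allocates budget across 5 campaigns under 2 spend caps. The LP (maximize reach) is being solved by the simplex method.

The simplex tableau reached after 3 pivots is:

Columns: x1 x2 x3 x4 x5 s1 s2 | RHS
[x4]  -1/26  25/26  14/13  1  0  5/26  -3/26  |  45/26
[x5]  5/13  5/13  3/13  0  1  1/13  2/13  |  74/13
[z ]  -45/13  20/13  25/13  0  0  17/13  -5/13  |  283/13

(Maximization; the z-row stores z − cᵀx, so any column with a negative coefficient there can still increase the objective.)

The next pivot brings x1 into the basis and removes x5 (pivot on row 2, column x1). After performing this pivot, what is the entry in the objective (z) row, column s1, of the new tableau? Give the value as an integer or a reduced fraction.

Pivot element is row 2, column x1: 5/13.
Normalize row 2: new (row 2, s1) = (1/13)/(5/13) = 1/5.
z-row ← z-row − (-45/13)·(new row 2): 17/13 − (-45/13)·(1/5) = 2.

2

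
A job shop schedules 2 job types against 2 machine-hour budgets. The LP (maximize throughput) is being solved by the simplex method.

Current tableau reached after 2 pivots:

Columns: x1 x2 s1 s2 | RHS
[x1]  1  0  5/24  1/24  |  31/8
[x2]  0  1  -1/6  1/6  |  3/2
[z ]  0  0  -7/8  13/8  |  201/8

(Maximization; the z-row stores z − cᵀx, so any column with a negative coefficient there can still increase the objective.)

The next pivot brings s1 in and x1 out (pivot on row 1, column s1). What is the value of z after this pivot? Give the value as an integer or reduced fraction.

207/5

Minimum ratio for s1: (31/8)/(5/24) = 93/5.
z changes by −(z-row coeff of s1)·ratio = −(-7/8)·(93/5) = 651/40.
New z = 201/8 + (651/40) = 207/5.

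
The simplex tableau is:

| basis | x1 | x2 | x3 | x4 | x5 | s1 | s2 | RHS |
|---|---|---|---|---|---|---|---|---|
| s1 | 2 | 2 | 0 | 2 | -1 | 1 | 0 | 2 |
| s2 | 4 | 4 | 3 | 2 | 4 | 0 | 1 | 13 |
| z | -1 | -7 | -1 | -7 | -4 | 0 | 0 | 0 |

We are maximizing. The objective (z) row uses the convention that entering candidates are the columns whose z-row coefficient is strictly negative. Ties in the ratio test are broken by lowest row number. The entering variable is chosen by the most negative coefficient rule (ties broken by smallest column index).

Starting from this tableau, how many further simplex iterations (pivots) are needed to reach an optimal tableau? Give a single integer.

pivot: x2 in, s1 out → z = 7
pivot: x5 in, s2 out → z = 73/4
pivot: x4 in, x2 out → z = 47/2
No improving column remains; optimal.

3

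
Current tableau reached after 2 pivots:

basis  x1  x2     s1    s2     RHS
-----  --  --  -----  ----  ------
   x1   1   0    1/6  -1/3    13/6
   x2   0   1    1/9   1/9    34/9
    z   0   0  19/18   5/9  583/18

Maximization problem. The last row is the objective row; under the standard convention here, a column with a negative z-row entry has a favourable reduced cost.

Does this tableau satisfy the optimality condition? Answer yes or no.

yes

No objective-row coefficient is strictly negative, so no entering variable exists; the tableau is optimal.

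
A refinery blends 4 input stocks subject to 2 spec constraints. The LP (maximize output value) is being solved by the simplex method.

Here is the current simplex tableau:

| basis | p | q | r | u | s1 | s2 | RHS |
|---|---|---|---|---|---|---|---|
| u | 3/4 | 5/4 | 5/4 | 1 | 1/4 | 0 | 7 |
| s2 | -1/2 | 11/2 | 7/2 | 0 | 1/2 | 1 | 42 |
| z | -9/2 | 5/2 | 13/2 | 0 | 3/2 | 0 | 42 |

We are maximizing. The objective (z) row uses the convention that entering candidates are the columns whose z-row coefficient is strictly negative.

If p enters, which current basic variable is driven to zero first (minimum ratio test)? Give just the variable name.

u

Ratios: row 1 (u): 7/(3/4) = 28/3; row 2 (s2): entry -1/2 ≤ 0, skip.
Minimum ratio 28/3 is in the u row, so u leaves.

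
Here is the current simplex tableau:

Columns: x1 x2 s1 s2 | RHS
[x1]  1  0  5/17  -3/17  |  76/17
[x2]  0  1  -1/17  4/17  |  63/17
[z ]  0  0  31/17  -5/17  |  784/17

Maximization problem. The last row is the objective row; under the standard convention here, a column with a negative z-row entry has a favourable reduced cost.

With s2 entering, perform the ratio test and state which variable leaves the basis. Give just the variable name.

Ratios: row 1 (x1): entry -3/17 ≤ 0, skip; row 2 (x2): (63/17)/(4/17) = 63/4.
Minimum ratio 63/4 is in the x2 row, so x2 leaves.

x2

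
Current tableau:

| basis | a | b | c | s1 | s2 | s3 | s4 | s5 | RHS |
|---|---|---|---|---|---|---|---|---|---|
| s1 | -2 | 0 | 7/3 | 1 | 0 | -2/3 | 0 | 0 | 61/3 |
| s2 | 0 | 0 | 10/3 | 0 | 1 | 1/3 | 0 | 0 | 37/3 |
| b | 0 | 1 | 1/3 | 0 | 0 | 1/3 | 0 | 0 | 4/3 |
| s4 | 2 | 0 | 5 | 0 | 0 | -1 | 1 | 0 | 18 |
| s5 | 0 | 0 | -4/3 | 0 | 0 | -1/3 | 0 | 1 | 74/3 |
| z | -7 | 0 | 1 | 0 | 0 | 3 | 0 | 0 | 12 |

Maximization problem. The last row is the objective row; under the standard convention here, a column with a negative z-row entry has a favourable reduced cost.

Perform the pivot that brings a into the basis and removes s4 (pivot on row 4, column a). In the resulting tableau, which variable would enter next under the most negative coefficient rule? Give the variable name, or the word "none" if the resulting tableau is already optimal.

s3

Pivot element 2. New z-row = old z-row − (-7)·(row 4/2).
Updated z-row coefficients: a: 0, b: 0, c: 37/2, s1: 0, s2: 0, s3: -1/2, s4: 7/2, s5: 0.
The most negative is -1/2 in column s3, so s3 would enter next.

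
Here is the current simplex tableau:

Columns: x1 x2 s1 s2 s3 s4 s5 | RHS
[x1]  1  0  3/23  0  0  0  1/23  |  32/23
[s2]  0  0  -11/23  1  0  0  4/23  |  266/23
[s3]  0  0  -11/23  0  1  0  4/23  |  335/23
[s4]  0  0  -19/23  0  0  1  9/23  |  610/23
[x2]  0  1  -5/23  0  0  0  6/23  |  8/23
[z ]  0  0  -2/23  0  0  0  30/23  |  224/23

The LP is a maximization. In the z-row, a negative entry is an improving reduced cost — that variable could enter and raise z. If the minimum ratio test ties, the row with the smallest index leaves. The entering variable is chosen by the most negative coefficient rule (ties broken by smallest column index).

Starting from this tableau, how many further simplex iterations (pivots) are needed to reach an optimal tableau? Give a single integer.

1

pivot: s1 in, x1 out → z = 32/3
No improving column remains; optimal.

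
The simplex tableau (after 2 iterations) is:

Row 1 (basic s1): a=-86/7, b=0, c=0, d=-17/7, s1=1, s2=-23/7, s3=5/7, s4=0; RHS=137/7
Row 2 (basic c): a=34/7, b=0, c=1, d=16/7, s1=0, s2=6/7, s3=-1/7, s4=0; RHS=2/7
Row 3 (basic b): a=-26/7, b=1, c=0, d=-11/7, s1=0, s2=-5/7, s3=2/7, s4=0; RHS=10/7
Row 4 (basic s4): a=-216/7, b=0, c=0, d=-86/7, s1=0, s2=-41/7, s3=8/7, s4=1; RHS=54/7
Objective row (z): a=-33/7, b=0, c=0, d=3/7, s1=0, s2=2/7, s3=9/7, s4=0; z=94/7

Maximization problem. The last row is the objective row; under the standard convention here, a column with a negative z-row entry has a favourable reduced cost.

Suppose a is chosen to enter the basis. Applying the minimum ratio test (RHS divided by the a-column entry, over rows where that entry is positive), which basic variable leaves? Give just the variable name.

c

Ratios: row 1 (s1): entry -86/7 ≤ 0, skip; row 2 (c): (2/7)/(34/7) = 1/17; row 3 (b): entry -26/7 ≤ 0, skip; row 4 (s4): entry -216/7 ≤ 0, skip.
Minimum ratio 1/17 is in the c row, so c leaves.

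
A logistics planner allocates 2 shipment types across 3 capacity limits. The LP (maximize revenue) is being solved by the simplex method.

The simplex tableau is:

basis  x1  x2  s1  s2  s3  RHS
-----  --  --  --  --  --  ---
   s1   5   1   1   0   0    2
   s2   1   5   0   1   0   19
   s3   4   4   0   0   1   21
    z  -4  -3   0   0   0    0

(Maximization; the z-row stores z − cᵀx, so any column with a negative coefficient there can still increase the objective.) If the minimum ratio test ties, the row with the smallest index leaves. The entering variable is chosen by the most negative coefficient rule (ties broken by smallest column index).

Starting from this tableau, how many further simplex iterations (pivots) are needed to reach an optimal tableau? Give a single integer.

2

pivot: x1 in, s1 out → z = 8/5
pivot: x2 in, x1 out → z = 6
No improving column remains; optimal.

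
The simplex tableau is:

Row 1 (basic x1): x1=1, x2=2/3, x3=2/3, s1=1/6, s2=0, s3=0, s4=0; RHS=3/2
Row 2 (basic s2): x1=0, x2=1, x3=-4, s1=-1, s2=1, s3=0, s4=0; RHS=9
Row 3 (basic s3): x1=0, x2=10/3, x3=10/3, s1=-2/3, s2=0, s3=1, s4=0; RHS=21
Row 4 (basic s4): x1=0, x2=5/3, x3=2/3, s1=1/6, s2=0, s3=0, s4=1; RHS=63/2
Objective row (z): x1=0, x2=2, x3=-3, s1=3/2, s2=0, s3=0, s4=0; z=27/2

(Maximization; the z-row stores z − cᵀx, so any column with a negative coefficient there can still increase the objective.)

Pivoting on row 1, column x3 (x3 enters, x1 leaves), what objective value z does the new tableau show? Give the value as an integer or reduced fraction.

81/4

Minimum ratio for x3: (3/2)/(2/3) = 9/4.
z changes by −(z-row coeff of x3)·ratio = −(-3)·(9/4) = 27/4.
New z = 27/2 + (27/4) = 81/4.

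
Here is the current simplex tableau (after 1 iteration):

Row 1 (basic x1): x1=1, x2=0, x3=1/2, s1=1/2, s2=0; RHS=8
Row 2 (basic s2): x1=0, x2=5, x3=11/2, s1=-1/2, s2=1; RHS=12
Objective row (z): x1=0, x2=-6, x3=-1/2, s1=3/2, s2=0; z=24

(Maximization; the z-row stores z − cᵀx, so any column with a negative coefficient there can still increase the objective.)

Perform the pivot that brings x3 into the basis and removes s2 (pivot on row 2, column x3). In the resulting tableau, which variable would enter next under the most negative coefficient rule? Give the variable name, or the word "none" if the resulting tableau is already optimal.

x2

Pivot element 11/2. New z-row = old z-row − (-1/2)·(row 2/(11/2)).
Updated z-row coefficients: x1: 0, x2: -61/11, x3: 0, s1: 16/11, s2: 1/11.
The most negative is -61/11 in column x2, so x2 would enter next.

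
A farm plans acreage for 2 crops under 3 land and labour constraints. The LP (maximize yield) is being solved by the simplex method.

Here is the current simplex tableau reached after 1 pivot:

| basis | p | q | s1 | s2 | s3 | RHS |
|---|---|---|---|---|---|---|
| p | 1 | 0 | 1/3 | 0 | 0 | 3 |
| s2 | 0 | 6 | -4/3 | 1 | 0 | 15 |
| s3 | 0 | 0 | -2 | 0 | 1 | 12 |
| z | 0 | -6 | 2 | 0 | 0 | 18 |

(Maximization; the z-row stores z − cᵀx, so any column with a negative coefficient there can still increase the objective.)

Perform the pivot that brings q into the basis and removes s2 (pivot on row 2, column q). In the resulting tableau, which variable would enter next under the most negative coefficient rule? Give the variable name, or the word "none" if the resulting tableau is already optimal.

none

Pivot element 6. New z-row = old z-row − (-6)·(row 2/6).
Updated z-row coefficients: p: 0, q: 0, s1: 2/3, s2: 1, s3: 0.
No coefficient is strictly negative; the tableau after this pivot is optimal.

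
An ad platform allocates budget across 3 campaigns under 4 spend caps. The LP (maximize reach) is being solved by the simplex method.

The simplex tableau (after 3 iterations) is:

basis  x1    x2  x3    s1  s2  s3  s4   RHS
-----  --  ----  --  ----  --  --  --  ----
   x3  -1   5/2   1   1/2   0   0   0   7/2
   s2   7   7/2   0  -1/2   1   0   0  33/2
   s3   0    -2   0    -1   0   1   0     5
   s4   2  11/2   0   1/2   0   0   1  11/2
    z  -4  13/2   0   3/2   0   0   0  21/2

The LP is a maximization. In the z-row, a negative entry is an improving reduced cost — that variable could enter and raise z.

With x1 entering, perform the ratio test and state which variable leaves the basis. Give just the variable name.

s2

Ratios: row 1 (x3): entry -1 ≤ 0, skip; row 2 (s2): (33/2)/7 = 33/14; row 3 (s3): entry 0 ≤ 0, skip; row 4 (s4): (11/2)/2 = 11/4.
Minimum ratio 33/14 is in the s2 row, so s2 leaves.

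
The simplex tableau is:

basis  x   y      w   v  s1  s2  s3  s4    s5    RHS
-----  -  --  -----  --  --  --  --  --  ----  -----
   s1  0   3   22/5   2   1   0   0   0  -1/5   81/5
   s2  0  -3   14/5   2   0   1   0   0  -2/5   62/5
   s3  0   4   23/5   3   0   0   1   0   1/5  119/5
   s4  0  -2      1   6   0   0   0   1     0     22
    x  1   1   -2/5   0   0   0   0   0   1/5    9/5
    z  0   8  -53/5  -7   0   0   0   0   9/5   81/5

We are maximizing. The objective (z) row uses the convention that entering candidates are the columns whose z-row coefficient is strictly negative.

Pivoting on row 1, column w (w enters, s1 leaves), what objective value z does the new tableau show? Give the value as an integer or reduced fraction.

Minimum ratio for w: (81/5)/(22/5) = 81/22.
z changes by −(z-row coeff of w)·ratio = −(-53/5)·(81/22) = 4293/110.
New z = 81/5 + (4293/110) = 1215/22.

1215/22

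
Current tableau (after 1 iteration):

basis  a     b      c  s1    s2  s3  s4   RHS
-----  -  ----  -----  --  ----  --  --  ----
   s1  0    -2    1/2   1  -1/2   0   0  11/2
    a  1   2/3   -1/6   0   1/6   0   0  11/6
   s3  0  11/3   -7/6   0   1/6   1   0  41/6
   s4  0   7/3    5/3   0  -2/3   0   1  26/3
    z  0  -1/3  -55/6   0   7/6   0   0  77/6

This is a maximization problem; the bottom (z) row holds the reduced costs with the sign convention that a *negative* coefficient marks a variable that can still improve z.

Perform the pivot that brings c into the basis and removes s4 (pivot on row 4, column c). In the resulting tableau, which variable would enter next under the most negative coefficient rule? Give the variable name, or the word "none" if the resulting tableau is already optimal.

s2

Pivot element 5/3. New z-row = old z-row − (-55/6)·(row 4/(5/3)).
Updated z-row coefficients: a: 0, b: 25/2, c: 0, s1: 0, s2: -5/2, s3: 0, s4: 11/2.
The most negative is -5/2 in column s2, so s2 would enter next.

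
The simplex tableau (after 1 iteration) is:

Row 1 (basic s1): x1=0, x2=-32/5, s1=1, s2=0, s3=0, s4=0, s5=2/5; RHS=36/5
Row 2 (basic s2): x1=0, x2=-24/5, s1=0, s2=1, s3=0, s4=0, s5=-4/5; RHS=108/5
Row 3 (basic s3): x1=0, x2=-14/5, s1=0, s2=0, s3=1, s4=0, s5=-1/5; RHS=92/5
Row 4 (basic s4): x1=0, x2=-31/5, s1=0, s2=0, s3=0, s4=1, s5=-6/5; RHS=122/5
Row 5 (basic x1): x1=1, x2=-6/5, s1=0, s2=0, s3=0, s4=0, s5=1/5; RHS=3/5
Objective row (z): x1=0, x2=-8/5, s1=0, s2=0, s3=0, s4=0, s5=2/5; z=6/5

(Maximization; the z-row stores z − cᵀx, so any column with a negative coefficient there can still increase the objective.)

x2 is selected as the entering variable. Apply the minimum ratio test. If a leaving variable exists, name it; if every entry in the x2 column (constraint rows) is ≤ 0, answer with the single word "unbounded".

unbounded

x2-column entries: row 1: -32/5, row 2: -24/5, row 3: -14/5, row 4: -31/5, row 5: -6/5. All ≤ 0, so x2 can increase without bound; the LP is unbounded in this direction.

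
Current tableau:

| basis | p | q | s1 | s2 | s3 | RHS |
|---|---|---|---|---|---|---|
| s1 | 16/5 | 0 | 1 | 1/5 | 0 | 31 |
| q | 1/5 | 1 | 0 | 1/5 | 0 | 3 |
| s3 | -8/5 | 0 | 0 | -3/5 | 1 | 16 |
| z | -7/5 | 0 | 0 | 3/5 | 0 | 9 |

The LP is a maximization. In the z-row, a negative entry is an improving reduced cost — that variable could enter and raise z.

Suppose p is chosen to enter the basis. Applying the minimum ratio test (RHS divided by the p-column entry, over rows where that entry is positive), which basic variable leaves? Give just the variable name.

Ratios: row 1 (s1): 31/(16/5) = 155/16; row 2 (q): 3/(1/5) = 15; row 3 (s3): entry -8/5 ≤ 0, skip.
Minimum ratio 155/16 is in the s1 row, so s1 leaves.

s1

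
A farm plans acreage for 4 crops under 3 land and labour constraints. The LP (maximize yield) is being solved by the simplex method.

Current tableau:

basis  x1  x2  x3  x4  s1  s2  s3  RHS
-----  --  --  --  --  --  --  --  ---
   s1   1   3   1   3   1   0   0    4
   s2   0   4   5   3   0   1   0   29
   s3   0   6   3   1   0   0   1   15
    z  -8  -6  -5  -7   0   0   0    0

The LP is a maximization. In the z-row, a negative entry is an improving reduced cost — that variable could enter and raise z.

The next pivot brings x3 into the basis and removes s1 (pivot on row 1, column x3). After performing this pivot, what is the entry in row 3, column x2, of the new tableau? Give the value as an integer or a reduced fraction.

Pivot element is row 1, column x3: 1.
Normalize row 1: new (row 1, x2) = 3/1 = 3.
row 3 ← row 3 − 3·(new row 1): 6 − 3·3 = -3.

-3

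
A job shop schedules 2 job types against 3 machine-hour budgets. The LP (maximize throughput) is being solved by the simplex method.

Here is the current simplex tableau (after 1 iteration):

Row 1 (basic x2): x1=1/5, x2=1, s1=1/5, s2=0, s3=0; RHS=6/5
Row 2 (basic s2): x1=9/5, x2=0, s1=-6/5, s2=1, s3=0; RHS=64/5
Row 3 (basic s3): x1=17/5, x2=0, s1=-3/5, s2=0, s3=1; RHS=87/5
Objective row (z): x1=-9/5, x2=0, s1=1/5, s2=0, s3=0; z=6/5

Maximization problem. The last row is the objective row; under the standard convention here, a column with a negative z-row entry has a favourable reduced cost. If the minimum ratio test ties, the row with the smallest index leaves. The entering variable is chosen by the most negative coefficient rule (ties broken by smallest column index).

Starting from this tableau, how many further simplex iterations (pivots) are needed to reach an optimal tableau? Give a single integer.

pivot: x1 in, s3 out → z = 177/17
pivot: s1 in, x2 out → z = 21/2
No improving column remains; optimal.

2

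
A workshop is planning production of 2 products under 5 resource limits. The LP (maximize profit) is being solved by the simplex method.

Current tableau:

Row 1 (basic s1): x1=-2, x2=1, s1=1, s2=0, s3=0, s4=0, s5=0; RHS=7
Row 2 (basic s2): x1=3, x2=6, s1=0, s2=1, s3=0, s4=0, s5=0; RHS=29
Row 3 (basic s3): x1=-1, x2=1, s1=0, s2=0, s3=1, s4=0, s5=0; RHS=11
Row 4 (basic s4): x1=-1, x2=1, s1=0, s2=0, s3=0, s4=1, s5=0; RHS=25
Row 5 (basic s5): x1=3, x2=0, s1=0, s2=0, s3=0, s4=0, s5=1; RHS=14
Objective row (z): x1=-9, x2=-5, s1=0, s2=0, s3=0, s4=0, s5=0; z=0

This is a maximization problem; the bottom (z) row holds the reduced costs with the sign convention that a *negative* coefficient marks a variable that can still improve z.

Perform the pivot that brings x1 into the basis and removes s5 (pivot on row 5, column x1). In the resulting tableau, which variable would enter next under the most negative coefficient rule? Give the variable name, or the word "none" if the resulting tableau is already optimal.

Pivot element 3. New z-row = old z-row − (-9)·(row 5/3).
Updated z-row coefficients: x1: 0, x2: -5, s1: 0, s2: 0, s3: 0, s4: 0, s5: 3.
The most negative is -5 in column x2, so x2 would enter next.

x2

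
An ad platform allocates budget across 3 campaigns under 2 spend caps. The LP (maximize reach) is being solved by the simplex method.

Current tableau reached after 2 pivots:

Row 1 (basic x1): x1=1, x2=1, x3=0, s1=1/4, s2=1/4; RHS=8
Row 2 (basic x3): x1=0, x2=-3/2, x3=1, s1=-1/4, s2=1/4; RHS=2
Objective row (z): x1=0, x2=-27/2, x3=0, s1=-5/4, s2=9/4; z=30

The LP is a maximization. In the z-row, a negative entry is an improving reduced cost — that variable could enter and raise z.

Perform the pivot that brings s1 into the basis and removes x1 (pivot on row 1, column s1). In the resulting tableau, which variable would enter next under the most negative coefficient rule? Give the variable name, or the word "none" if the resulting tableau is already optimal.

Pivot element 1/4. New z-row = old z-row − (-5/4)·(row 1/(1/4)).
Updated z-row coefficients: x1: 5, x2: -17/2, x3: 0, s1: 0, s2: 7/2.
The most negative is -17/2 in column x2, so x2 would enter next.

x2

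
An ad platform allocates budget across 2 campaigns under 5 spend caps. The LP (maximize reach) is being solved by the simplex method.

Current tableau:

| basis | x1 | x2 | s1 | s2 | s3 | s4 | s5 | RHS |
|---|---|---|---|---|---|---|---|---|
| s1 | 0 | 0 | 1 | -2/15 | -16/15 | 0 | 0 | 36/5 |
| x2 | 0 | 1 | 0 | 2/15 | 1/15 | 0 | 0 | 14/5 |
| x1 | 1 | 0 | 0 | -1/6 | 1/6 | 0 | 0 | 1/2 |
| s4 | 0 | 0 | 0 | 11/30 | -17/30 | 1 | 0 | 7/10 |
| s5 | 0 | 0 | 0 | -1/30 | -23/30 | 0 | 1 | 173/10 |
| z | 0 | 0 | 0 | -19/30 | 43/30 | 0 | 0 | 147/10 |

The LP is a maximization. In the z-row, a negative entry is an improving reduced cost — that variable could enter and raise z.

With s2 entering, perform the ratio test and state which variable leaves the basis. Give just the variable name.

s4

Ratios: row 1 (s1): entry -2/15 ≤ 0, skip; row 2 (x2): (14/5)/(2/15) = 21; row 3 (x1): entry -1/6 ≤ 0, skip; row 4 (s4): (7/10)/(11/30) = 21/11; row 5 (s5): entry -1/30 ≤ 0, skip.
Minimum ratio 21/11 is in the s4 row, so s4 leaves.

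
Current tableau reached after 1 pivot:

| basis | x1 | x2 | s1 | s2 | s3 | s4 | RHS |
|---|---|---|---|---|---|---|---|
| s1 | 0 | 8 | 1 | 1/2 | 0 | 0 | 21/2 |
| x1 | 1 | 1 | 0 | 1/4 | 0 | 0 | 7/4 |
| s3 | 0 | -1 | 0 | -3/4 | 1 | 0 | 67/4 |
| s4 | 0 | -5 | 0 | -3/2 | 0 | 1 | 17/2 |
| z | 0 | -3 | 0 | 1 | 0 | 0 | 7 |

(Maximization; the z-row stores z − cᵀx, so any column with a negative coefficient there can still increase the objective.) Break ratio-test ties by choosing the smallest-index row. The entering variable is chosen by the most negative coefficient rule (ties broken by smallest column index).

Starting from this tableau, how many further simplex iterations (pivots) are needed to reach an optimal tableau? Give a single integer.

1

pivot: x2 in, s1 out → z = 175/16
No improving column remains; optimal.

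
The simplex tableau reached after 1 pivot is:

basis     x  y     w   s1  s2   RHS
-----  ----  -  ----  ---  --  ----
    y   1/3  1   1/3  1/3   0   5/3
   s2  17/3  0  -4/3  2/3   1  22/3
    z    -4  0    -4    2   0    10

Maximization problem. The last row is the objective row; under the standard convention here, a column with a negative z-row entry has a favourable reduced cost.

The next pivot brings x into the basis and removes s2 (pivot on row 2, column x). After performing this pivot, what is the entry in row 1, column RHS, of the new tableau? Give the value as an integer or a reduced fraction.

Pivot element is row 2, column x: 17/3.
Normalize row 2: new (row 2, RHS) = (22/3)/(17/3) = 22/17.
row 1 ← row 1 − (1/3)·(new row 2): 5/3 − (1/3)·(22/17) = 21/17.

21/17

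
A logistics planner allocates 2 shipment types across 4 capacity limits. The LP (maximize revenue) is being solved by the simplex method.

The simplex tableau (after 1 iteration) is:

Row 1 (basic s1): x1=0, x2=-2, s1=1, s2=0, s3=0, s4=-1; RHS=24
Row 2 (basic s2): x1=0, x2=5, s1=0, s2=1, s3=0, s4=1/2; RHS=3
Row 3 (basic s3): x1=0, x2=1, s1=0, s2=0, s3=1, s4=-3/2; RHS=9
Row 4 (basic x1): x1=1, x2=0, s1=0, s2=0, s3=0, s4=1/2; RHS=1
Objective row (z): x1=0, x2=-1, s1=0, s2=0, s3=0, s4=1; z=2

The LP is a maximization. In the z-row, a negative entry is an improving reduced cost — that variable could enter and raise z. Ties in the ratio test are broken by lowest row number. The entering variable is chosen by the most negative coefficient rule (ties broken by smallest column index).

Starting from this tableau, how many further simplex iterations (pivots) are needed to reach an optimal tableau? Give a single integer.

pivot: x2 in, s2 out → z = 13/5
No improving column remains; optimal.

1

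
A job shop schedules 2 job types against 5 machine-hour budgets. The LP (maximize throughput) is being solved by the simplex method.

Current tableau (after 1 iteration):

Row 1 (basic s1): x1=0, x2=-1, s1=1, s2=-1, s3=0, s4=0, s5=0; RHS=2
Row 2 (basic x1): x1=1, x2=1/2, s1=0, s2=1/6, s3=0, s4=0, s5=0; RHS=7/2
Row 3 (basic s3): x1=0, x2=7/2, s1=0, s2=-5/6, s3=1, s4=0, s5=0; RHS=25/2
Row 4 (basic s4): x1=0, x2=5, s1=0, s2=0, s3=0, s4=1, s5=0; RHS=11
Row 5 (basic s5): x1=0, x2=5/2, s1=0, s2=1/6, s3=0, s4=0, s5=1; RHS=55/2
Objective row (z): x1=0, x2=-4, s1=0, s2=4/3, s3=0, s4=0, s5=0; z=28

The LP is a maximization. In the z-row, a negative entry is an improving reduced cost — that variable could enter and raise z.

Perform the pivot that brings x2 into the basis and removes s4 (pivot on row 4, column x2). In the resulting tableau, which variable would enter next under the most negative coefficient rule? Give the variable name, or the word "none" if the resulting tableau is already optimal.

Pivot element 5. New z-row = old z-row − (-4)·(row 4/5).
Updated z-row coefficients: x1: 0, x2: 0, s1: 0, s2: 4/3, s3: 0, s4: 4/5, s5: 0.
No coefficient is strictly negative; the tableau after this pivot is optimal.

none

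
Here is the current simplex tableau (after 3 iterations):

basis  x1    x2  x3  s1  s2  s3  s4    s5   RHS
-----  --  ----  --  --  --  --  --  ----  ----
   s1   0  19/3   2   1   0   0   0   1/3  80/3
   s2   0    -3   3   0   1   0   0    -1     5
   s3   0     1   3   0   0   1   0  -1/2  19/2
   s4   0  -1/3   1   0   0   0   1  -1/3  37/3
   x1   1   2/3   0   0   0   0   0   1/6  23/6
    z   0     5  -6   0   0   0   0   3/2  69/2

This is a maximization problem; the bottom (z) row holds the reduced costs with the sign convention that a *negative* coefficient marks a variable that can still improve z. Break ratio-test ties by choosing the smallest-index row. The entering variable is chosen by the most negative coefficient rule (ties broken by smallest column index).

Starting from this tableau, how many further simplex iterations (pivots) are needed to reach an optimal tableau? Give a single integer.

pivot: x3 in, s2 out → z = 89/2
pivot: x2 in, s3 out → z = 365/8
pivot: s5 in, x2 out → z = 49
No improving column remains; optimal.

3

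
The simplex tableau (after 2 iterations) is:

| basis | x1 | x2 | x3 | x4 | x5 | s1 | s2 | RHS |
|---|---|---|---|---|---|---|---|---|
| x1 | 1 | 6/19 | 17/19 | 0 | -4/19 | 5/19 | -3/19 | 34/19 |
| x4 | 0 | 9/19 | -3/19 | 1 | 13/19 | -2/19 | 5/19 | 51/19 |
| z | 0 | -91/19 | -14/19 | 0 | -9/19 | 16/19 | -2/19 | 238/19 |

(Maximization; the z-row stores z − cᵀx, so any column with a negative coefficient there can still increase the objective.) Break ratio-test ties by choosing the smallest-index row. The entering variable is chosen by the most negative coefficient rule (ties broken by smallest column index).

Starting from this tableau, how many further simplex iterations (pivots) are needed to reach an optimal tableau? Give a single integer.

pivot: x2 in, x1 out → z = 119/3
pivot: x5 in, x4 out → z = 119/3
pivot: s2 in, x5 out → z = 119/3
No improving column remains; optimal.

3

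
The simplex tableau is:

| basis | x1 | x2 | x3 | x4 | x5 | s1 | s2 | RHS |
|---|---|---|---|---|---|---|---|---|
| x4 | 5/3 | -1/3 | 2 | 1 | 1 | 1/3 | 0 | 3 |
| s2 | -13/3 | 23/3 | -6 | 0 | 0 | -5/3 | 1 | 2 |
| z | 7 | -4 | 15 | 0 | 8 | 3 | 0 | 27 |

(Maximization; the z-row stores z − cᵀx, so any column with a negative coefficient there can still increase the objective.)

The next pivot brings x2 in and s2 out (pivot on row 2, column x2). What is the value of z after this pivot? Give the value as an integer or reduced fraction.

Minimum ratio for x2: 2/(23/3) = 6/23.
z changes by −(z-row coeff of x2)·ratio = −(-4)·(6/23) = 24/23.
New z = 27 + (24/23) = 645/23.

645/23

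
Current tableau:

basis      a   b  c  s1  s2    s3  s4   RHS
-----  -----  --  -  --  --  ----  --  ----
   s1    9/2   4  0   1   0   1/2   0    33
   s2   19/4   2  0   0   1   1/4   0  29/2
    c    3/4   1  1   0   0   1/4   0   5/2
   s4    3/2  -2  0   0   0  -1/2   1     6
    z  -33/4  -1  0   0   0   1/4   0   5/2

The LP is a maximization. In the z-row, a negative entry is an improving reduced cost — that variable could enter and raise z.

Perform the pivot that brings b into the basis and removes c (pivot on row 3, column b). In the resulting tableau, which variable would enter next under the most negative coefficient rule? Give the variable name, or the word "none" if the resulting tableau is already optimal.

Pivot element 1. New z-row = old z-row − (-1)·(row 3/1).
Updated z-row coefficients: a: -15/2, b: 0, c: 1, s1: 0, s2: 0, s3: 1/2, s4: 0.
The most negative is -15/2 in column a, so a would enter next.

a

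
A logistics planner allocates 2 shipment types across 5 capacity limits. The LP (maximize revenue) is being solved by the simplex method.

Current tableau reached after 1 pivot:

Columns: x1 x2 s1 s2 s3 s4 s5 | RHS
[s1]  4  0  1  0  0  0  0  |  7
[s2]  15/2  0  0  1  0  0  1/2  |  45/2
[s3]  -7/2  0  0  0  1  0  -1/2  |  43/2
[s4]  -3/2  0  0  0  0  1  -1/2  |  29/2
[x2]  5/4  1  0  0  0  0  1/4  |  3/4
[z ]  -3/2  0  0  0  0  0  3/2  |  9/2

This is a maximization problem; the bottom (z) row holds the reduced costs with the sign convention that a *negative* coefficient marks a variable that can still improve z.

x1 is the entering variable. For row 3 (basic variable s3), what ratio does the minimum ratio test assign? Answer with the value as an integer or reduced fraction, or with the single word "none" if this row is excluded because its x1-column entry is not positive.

none

The x1 entry in row 3 is -7/2 ≤ 0, so this row gives no ratio.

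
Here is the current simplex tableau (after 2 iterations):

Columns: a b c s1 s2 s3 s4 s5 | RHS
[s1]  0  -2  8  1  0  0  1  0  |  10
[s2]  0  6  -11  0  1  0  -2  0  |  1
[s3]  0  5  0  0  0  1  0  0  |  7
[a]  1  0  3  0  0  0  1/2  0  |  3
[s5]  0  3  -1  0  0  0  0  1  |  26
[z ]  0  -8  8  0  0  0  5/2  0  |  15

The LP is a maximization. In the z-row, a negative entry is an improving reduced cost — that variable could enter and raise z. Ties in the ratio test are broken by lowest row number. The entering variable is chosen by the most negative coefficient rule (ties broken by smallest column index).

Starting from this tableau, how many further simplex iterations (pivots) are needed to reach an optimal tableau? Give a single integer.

2

pivot: b in, s2 out → z = 49/3
pivot: c in, s3 out → z = 229/11
No improving column remains; optimal.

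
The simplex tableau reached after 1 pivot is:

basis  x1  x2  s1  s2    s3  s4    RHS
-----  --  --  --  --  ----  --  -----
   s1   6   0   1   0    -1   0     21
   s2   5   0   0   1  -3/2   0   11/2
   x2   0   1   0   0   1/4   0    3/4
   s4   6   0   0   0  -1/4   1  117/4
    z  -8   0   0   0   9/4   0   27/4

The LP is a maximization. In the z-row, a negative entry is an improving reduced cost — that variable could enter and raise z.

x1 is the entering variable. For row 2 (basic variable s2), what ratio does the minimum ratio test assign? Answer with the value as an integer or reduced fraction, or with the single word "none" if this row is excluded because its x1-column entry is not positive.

Ratio = RHS / (x1 entry) = (11/2) / 5 = 11/10.

11/10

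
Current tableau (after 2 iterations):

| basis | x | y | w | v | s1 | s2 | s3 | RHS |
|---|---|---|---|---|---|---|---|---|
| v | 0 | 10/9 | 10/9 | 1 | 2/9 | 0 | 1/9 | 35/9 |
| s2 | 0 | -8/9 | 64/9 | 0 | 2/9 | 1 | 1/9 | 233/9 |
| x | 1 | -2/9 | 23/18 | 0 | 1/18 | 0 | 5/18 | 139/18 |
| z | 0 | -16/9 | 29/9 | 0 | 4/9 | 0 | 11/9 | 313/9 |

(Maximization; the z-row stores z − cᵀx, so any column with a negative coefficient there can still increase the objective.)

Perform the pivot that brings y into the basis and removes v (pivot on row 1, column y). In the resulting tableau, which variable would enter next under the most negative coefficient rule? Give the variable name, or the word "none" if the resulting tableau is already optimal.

Pivot element 10/9. New z-row = old z-row − (-16/9)·(row 1/(10/9)).
Updated z-row coefficients: x: 0, y: 0, w: 5, v: 8/5, s1: 4/5, s2: 0, s3: 7/5.
No coefficient is strictly negative; the tableau after this pivot is optimal.

none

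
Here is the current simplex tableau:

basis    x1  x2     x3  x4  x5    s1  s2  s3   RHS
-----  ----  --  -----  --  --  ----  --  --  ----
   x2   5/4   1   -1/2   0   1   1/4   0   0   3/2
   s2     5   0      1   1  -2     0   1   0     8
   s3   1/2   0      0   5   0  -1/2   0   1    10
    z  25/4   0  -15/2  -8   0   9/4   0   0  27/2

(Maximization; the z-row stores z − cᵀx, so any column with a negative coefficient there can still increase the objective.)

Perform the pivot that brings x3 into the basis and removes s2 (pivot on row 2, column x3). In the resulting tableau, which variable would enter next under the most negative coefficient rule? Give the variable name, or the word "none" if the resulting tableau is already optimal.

Pivot element 1. New z-row = old z-row − (-15/2)·(row 2/1).
Updated z-row coefficients: x1: 175/4, x2: 0, x3: 0, x4: -1/2, x5: -15, s1: 9/4, s2: 15/2, s3: 0.
The most negative is -15 in column x5, so x5 would enter next.

x5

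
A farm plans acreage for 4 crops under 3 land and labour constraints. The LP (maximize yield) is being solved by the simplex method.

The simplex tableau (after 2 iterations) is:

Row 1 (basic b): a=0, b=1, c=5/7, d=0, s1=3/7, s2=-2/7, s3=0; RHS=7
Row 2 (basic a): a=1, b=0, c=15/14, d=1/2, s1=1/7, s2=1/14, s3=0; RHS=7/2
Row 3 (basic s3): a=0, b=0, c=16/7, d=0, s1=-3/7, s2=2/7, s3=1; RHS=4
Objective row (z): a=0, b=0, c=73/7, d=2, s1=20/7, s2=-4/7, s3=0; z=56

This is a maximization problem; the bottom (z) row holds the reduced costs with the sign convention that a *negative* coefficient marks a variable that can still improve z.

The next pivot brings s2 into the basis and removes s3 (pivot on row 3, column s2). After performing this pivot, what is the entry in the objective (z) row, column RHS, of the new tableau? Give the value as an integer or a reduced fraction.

Pivot element is row 3, column s2: 2/7.
Normalize row 3: new (row 3, RHS) = 4/(2/7) = 14.
z-row ← z-row − (-4/7)·(new row 3): 56 − (-4/7)·14 = 64.

64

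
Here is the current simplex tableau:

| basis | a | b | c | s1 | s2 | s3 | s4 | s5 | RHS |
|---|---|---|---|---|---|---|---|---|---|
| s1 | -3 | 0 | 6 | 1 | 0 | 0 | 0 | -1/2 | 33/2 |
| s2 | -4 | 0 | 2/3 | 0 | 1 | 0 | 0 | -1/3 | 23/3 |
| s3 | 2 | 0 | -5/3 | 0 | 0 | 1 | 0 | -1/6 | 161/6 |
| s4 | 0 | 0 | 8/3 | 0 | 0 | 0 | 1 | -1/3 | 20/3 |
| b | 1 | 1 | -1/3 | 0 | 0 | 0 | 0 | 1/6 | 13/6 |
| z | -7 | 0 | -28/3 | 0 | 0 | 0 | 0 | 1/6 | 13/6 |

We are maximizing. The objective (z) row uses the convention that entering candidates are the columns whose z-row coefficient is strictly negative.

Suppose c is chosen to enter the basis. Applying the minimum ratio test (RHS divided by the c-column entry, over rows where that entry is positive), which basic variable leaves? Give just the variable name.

s4

Ratios: row 1 (s1): (33/2)/6 = 11/4; row 2 (s2): (23/3)/(2/3) = 23/2; row 3 (s3): entry -5/3 ≤ 0, skip; row 4 (s4): (20/3)/(8/3) = 5/2; row 5 (b): entry -1/3 ≤ 0, skip.
Minimum ratio 5/2 is in the s4 row, so s4 leaves.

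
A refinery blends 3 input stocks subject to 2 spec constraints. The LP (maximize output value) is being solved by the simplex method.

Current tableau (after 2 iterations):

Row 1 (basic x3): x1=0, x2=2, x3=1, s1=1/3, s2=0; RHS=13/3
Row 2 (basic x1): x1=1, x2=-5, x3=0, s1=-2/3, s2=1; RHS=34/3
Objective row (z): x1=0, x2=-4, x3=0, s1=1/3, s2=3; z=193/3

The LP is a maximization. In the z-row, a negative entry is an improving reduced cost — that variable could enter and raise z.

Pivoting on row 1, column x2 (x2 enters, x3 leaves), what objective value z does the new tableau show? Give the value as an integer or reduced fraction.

Minimum ratio for x2: (13/3)/2 = 13/6.
z changes by −(z-row coeff of x2)·ratio = −(-4)·(13/6) = 26/3.
New z = 193/3 + (26/3) = 73.

73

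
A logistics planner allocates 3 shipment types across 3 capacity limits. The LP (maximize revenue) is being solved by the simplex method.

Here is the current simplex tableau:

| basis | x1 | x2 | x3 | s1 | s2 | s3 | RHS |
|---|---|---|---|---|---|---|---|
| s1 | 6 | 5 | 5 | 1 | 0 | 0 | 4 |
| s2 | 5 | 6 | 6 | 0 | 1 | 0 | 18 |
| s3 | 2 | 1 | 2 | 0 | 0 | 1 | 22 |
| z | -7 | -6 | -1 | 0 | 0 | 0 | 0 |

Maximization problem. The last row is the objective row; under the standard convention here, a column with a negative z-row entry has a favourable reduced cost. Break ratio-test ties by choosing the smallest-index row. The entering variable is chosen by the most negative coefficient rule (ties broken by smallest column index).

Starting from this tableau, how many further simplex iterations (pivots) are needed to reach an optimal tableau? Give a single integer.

2

pivot: x1 in, s1 out → z = 14/3
pivot: x2 in, x1 out → z = 24/5
No improving column remains; optimal.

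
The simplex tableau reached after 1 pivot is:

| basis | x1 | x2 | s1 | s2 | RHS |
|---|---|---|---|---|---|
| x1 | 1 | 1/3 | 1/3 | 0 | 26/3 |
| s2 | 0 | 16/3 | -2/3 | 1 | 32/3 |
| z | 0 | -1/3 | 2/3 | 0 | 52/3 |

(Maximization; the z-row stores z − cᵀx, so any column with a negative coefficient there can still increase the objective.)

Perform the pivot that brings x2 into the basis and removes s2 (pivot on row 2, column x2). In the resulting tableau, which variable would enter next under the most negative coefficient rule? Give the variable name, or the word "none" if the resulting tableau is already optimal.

Pivot element 16/3. New z-row = old z-row − (-1/3)·(row 2/(16/3)).
Updated z-row coefficients: x1: 0, x2: 0, s1: 5/8, s2: 1/16.
No coefficient is strictly negative; the tableau after this pivot is optimal.

none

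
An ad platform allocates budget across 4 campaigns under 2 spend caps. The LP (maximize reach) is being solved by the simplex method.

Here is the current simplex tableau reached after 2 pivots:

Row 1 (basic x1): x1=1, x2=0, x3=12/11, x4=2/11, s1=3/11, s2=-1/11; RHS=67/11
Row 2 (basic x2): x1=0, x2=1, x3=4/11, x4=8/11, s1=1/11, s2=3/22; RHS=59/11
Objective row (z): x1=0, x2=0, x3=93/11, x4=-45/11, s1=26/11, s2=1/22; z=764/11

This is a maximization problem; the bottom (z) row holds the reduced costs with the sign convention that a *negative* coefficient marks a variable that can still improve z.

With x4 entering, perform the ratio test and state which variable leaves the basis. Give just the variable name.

x2

Ratios: row 1 (x1): (67/11)/(2/11) = 67/2; row 2 (x2): (59/11)/(8/11) = 59/8.
Minimum ratio 59/8 is in the x2 row, so x2 leaves.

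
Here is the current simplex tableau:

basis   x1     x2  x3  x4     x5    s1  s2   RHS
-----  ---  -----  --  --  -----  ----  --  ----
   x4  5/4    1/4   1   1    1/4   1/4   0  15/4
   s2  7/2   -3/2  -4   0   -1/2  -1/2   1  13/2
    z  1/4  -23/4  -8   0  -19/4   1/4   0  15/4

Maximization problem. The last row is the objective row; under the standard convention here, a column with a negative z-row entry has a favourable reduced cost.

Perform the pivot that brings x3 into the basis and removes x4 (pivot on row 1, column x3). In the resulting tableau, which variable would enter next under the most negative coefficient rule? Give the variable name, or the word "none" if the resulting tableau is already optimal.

x2

Pivot element 1. New z-row = old z-row − (-8)·(row 1/1).
Updated z-row coefficients: x1: 41/4, x2: -15/4, x3: 0, x4: 8, x5: -11/4, s1: 9/4, s2: 0.
The most negative is -15/4 in column x2, so x2 would enter next.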